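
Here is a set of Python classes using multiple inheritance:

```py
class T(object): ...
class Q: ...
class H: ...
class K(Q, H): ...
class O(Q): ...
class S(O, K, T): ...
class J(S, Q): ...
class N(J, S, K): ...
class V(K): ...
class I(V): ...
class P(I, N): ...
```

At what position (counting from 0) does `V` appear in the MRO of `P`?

L[P] = P + merge(L[I], L[N], [I N])
  take I:  [I V K Q H object] + [N J S O K Q H T object] + [I N]
  take V:  [V K Q H object] + [N J S O K Q H T object] + [N]
  take N:  [K Q H object] + [N J S O K Q H T object] + [N]
  take J:  [K Q H object] + [J S O K Q H T object]
  take S:  [K Q H object] + [S O K Q H T object]
  take O:  [K Q H object] + [O K Q H T object]
  take K:  [K Q H object] + [K Q H T object]
  take Q:  [Q H object] + [Q H T object]
  take H:  [H object] + [H T object]
  take T:  [object] + [T object]
  take object:  [object] + [object]
MRO: P I V N J S O K Q H T object
V sits at index 2.

2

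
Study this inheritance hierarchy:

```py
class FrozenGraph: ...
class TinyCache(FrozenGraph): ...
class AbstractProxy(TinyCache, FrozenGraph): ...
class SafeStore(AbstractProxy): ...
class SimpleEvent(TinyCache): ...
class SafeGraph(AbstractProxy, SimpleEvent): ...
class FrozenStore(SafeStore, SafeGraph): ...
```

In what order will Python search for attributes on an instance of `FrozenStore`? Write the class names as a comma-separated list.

L[FrozenStore] = FrozenStore + merge(L[SafeStore], L[SafeGraph], [SafeStore SafeGraph])
  take SafeStore:  [SafeStore AbstractProxy TinyCache FrozenGraph object] + [SafeGraph AbstractProxy SimpleEvent TinyCache FrozenGraph object] + [SafeStore SafeGraph]
  take SafeGraph:  [AbstractProxy TinyCache FrozenGraph object] + [SafeGraph AbstractProxy SimpleEvent TinyCache FrozenGraph object] + [SafeGraph]
  take AbstractProxy:  [AbstractProxy TinyCache FrozenGraph object] + [AbstractProxy SimpleEvent TinyCache FrozenGraph object]
  take SimpleEvent:  [TinyCache FrozenGraph object] + [SimpleEvent TinyCache FrozenGraph object]
  take TinyCache:  [TinyCache FrozenGraph object] + [TinyCache FrozenGraph object]
  take FrozenGraph:  [FrozenGraph object] + [FrozenGraph object]
  take object:  [object] + [object]

FrozenStore, SafeStore, SafeGraph, AbstractProxy, SimpleEvent, TinyCache, FrozenGraph, object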